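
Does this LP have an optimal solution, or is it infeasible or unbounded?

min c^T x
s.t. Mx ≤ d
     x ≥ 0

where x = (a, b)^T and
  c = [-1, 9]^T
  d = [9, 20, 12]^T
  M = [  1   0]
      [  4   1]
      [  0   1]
The point (5, 0) satisfies every constraint, so the LP is feasible; the constraints give a ≤ 9 and b ≤ 12, which with a, b ≥ 0 keep the feasible region inside a bounded box. A feasible, bounded LP attains a finite optimum at a vertex.

Evaluating z = -a + 9b at each vertex:
  (0, 0): z = 0
  (5, 0): z = -5
  (2, 12): z = 106
  (0, 12): z = 108

Feasible with finite optimum z* = -5 at (5, 0).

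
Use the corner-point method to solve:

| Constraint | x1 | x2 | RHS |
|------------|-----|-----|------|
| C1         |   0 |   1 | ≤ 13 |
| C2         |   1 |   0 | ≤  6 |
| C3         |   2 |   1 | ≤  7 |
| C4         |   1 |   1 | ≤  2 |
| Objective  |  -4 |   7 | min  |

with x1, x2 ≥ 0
x1 = 2, x2 = 0, z = -8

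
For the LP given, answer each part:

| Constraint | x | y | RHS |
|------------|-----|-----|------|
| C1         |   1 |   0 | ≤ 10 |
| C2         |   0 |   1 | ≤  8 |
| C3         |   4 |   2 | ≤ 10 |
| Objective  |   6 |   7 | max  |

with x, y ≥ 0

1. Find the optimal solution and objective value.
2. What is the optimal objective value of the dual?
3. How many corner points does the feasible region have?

1. x = 0, y = 5, z = 35
2. 35 (by strong duality, equal to the primal optimum)
3. 3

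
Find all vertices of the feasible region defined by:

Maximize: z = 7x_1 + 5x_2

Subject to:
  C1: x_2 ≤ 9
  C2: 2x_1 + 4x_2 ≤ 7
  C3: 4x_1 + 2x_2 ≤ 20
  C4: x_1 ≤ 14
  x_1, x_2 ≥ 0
Each vertex is the intersection of two constraint boundaries that also satisfies all remaining constraints:
  x_1 = 0 and x_2 = 0 → (0, 0)
  2x_1 + 4x_2 = 7 and x_2 = 0 → (3.5, 0)
  2x_1 + 4x_2 = 7 and x_1 = 0 → (0, 1.75)

Vertices: (0, 0), (3.5, 0), (0, 1.75)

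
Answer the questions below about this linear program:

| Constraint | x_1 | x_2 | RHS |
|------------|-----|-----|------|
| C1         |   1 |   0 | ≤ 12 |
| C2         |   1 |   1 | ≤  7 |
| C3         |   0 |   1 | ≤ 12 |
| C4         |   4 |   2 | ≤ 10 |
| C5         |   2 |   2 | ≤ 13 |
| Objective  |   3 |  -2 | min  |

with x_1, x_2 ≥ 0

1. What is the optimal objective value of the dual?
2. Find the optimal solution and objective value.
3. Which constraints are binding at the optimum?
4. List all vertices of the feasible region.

1. -10 (by strong duality, equal to the primal optimum)
2. x_1 = 0, x_2 = 5, z = -10
3. C4, x_1 ≥ 0
4. (0, 0), (2.5, 0), (0, 5)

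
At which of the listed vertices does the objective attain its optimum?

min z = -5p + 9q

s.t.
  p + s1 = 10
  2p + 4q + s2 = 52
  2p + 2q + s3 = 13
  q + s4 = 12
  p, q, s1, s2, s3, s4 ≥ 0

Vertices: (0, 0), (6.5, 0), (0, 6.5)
(6.5, 0) with z = -32.5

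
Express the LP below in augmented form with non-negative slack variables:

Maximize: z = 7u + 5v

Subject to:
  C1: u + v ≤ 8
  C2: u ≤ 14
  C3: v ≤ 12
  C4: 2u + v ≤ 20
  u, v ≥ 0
max z = 7u + 5v

s.t.
  u + v + s1 = 8
  u + s2 = 14
  v + s3 = 12
  2u + v + s4 = 20
  u, v, s1, s2, s3, s4 ≥ 0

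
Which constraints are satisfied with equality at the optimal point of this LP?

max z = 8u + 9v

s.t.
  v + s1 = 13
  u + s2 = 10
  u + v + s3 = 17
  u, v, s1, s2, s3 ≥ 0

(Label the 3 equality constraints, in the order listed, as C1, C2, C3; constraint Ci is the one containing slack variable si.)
Optimal: u = 4, v = 13
Slack at optimum:
  C1: slack = 0 (binding)
  C2: slack = 6
  C3: slack = 0 (binding)
  u ≥ 0: u = 4
  v ≥ 0: v = 13
Binding constraints: C1, C3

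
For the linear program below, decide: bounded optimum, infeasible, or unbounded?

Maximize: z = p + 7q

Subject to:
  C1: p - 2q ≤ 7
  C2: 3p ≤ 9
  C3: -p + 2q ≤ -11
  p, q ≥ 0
C1 requires p - 2q ≤ 7, while C3 (-p + 2q ≤ -11) is equivalent to p - 2q ≥ 11. Together they would need 11 ≤ p - 2q ≤ 7, which is impossible since 11 > 7. No point satisfies all constraints.

Infeasible: no point satisfies all constraints simultaneously.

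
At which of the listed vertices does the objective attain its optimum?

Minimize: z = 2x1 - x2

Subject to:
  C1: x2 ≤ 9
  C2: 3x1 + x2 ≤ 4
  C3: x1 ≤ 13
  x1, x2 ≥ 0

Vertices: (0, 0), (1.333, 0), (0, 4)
Evaluating z = 2x1 - x2 at each vertex:
  (0, 0): z = 0
  (1.333, 0): z = 2.667
  (0, 4): z = -4

The smallest value is z = -4, attained at (0, 4).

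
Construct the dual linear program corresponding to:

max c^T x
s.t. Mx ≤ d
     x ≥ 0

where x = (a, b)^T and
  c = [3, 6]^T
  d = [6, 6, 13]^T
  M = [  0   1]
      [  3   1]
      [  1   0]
Minimize: z = 6y1 + 6y2 + 13y3

Subject to:
  C1: -3y2 - y3 ≤ -3
  C2: -y1 - y2 ≤ -6
  y1, y2, y3 ≥ 0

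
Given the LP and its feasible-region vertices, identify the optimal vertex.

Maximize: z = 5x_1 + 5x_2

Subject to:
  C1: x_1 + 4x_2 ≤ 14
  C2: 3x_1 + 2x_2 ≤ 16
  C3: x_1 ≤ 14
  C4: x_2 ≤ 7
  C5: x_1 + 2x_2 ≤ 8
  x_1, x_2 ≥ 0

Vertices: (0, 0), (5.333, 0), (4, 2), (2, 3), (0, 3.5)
Evaluating z = 5x_1 + 5x_2 at each vertex:
  (0, 0): z = 0
  (5.333, 0): z = 26.67
  (4, 2): z = 30
  (2, 3): z = 25
  (0, 3.5): z = 17.5

The largest value is z = 30, attained at (4, 2).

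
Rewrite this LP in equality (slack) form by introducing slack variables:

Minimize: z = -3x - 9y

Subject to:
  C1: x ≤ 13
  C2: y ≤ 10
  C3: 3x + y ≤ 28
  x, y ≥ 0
min z = -3x - 9y

s.t.
  x + s1 = 13
  y + s2 = 10
  3x + y + s3 = 28
  x, y, s1, s2, s3 ≥ 0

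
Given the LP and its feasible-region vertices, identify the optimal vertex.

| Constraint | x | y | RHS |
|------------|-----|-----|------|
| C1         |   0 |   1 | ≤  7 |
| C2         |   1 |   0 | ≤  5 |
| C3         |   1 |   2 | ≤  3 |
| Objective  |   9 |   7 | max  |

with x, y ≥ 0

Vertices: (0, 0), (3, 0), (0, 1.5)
Evaluating z = 9x + 7y at each vertex:
  (0, 0): z = 0
  (3, 0): z = 27
  (0, 1.5): z = 10.5

The largest value is z = 27, attained at (3, 0).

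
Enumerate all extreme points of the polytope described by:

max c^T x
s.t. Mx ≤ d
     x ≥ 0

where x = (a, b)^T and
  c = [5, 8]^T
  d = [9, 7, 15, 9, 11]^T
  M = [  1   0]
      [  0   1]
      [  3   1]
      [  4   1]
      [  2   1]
Each vertex is the intersection of two constraint boundaries that also satisfies all remaining constraints:
  a = 0 and b = 0 → (0, 0)
  4a + b = 9 and b = 0 → (2.25, 0)
  b = 7 and 4a + b = 9 → (0.5, 7)
  b = 7 and a = 0 → (0, 7)

Vertices: (0, 0), (2.25, 0), (0.5, 7), (0, 7)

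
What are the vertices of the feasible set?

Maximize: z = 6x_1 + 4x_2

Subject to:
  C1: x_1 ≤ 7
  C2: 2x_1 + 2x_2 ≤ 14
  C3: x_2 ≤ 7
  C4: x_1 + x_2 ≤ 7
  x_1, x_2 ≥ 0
Each vertex is the intersection of two constraint boundaries that also satisfies all remaining constraints:
  x_1 = 0 and x_2 = 0 → (0, 0)
  x_1 = 7 and 2x_1 + 2x_2 = 14 → (7, 0)
  2x_1 + 2x_2 = 14 and x_2 = 7 → (0, 7)

Vertices: (0, 0), (7, 0), (0, 7)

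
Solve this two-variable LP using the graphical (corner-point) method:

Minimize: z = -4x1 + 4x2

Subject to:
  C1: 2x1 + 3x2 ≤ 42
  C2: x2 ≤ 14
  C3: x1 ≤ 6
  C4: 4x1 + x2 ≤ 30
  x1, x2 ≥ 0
x1 = 6, x2 = 0, z = -24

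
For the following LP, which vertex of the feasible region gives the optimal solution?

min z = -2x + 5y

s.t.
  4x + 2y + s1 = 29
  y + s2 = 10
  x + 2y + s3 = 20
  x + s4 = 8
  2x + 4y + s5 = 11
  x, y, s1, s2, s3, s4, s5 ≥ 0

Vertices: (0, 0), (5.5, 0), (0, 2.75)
(5.5, 0) with z = -11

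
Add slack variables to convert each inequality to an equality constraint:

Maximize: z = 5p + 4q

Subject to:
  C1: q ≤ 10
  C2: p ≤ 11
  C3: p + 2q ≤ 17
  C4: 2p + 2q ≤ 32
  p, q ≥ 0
max z = 5p + 4q

s.t.
  q + s1 = 10
  p + s2 = 11
  p + 2q + s3 = 17
  2p + 2q + s4 = 32
  p, q, s1, s2, s3, s4 ≥ 0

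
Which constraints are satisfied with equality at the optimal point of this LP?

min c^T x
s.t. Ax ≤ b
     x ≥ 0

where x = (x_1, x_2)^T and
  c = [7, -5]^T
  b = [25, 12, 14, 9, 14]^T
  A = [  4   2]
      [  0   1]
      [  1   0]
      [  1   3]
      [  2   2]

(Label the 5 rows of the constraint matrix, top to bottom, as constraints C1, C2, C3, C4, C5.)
Optimal: x_1 = 0, x_2 = 3
Slack at optimum:
  C1: slack = 19
  C2: slack = 9
  C3: slack = 14
  C4: slack = 0 (binding)
  C5: slack = 8
  x_1 ≥ 0: x_1 = 0 (binding)
  x_2 ≥ 0: x_2 = 3
Binding constraints: C4, x_1 ≥ 0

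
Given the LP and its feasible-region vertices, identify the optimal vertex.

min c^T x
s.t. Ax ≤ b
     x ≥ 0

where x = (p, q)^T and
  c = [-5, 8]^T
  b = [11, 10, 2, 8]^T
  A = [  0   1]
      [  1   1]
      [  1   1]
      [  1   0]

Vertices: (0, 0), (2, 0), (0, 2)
Evaluating z = -5p + 8q at each vertex:
  (0, 0): z = 0
  (2, 0): z = -10
  (0, 2): z = 16

The smallest value is z = -10, attained at (2, 0).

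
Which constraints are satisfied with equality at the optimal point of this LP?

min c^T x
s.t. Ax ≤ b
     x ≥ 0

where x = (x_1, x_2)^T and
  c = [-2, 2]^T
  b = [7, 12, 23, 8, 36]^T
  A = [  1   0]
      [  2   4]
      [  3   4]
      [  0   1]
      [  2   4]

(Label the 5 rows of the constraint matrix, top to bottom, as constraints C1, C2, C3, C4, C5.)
Optimal: x_1 = 6, x_2 = 0
Binding: C2, x_2 ≥ 0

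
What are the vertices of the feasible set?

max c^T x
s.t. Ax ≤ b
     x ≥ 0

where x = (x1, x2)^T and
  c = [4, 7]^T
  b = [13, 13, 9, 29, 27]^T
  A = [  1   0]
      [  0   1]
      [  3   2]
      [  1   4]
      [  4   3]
Each vertex is the intersection of two constraint boundaries that also satisfies all remaining constraints:
  x1 = 0 and x2 = 0 → (0, 0)
  3x1 + 2x2 = 9 and x2 = 0 → (3, 0)
  3x1 + 2x2 = 9 and x1 = 0 → (0, 4.5)

Vertices: (0, 0), (3, 0), (0, 4.5)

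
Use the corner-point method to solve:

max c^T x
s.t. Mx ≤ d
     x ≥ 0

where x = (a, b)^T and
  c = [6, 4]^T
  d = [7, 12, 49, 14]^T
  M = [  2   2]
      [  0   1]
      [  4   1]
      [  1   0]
Each vertex is the intersection of two constraint boundaries that also satisfies all remaining constraints:
  a = 0 and b = 0 → (0, 0)
  2a + 2b = 7 and b = 0 → (3.5, 0)
  2a + 2b = 7 and a = 0 → (0, 3.5)

Evaluating z = 6a + 4b at each vertex:
  (0, 0): z = 0
  (3.5, 0): z = 21
  (0, 3.5): z = 14

The maximum is at (3.5, 0) with z = 21.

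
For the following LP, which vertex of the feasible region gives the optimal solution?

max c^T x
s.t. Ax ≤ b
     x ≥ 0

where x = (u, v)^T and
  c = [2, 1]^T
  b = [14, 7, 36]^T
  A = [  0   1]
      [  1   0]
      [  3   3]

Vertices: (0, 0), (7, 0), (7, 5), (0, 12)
Evaluating z = 2u + v at each vertex:
  (0, 0): z = 0
  (7, 0): z = 14
  (7, 5): z = 19
  (0, 12): z = 12

The largest value is z = 19, attained at (7, 5).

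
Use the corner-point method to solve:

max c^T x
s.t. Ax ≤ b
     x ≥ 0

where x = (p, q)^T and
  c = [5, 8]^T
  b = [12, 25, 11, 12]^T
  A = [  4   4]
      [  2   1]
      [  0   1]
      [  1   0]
Each vertex is the intersection of two constraint boundaries that also satisfies all remaining constraints:
  p = 0 and q = 0 → (0, 0)
  4p + 4q = 12 and q = 0 → (3, 0)
  4p + 4q = 12 and p = 0 → (0, 3)

Evaluating z = 5p + 8q at each vertex:
  (0, 0): z = 0
  (3, 0): z = 15
  (0, 3): z = 24

The maximum is at (0, 3) with z = 24.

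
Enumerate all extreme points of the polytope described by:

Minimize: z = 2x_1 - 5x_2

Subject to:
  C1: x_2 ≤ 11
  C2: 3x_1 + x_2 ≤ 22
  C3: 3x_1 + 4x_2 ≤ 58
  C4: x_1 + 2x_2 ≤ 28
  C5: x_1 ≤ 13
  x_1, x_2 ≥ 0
Each vertex is the intersection of two constraint boundaries that also satisfies all remaining constraints:
  x_1 = 0 and x_2 = 0 → (0, 0)
  3x_1 + x_2 = 22 and x_2 = 0 → (7.333, 0)
  x_2 = 11 and 3x_1 + x_2 = 22 → (3.667, 11)
  x_2 = 11 and x_1 = 0 → (0, 11)

Vertices: (0, 0), (7.333, 0), (3.667, 11), (0, 11)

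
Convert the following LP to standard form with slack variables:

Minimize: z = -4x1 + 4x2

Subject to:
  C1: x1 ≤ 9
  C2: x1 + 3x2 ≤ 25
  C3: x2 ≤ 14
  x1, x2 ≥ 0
min z = -4x1 + 4x2

s.t.
  x1 + s1 = 9
  x1 + 3x2 + s2 = 25
  x2 + s3 = 14
  x1, x2, s1, s2, s3 ≥ 0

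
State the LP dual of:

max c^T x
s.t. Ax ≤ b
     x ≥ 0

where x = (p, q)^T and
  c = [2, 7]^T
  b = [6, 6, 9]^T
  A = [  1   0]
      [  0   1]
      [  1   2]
Minimize: z = 6y1 + 6y2 + 9y3

Subject to:
  C1: -y1 - y3 ≤ -2
  C2: -y2 - 2y3 ≤ -7
  y1, y2, y3 ≥ 0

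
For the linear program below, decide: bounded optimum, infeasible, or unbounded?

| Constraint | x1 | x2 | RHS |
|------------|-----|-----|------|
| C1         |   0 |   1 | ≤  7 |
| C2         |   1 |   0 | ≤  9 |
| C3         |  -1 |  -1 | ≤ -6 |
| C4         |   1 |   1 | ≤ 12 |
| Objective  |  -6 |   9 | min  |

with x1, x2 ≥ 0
The point (9, 0) satisfies every constraint, so the LP is feasible; the constraints give x1 ≤ 9 and x2 ≤ 7, which with x1, x2 ≥ 0 keep the feasible region inside a bounded box. A feasible, bounded LP attains a finite optimum at a vertex.

Evaluating z = -6x1 + 9x2 at each vertex:
  (6, 0): z = -36
  (9, 0): z = -54
  (9, 3): z = -27
  (5, 7): z = 33
  (0, 7): z = 63
  (0, 6): z = 54

The LP has an optimal solution: (9, 0) with z = -54.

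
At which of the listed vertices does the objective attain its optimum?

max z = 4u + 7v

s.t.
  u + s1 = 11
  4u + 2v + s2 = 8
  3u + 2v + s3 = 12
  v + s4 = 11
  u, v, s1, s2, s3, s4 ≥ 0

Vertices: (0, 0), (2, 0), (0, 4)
(0, 4) with z = 28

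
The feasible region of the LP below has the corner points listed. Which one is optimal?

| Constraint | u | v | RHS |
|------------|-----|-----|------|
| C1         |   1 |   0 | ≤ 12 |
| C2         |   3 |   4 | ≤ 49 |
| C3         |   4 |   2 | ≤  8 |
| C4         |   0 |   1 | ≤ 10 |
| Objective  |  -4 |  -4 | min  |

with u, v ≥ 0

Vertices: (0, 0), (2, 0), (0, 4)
(0, 4) with z = -16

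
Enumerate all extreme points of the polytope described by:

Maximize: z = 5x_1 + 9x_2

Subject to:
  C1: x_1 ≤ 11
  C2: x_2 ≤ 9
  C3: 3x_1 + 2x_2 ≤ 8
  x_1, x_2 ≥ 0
Each vertex is the intersection of two constraint boundaries that also satisfies all remaining constraints:
  x_1 = 0 and x_2 = 0 → (0, 0)
  3x_1 + 2x_2 = 8 and x_2 = 0 → (2.667, 0)
  3x_1 + 2x_2 = 8 and x_1 = 0 → (0, 4)

Vertices: (0, 0), (2.667, 0), (0, 4)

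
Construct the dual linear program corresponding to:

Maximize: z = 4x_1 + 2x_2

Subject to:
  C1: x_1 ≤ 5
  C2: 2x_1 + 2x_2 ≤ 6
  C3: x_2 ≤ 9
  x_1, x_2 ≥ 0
Minimize: z = 5y1 + 6y2 + 9y3

Subject to:
  C1: -y1 - 2y2 ≤ -4
  C2: -2y2 - y3 ≤ -2
  y1, y2, y3 ≥ 0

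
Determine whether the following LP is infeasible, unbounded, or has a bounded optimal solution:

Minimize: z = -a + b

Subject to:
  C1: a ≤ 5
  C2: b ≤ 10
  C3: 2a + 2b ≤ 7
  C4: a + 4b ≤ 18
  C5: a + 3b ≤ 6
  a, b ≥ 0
The point (3.5, 0) satisfies every constraint, so the LP is feasible; the constraints give a ≤ 5 and b ≤ 10, which with a, b ≥ 0 keep the feasible region inside a bounded box. A feasible, bounded LP attains a finite optimum at a vertex.

Feasible with finite optimum z* = -3.5 at (3.5, 0).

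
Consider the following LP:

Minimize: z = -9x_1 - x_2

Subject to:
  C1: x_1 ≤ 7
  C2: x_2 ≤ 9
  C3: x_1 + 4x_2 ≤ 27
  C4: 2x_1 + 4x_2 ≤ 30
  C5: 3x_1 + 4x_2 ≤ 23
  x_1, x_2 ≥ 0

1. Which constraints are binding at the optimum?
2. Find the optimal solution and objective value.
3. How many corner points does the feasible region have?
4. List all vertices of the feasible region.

1. C1, C5
2. x_1 = 7, x_2 = 0.5, z = -63.5
3. 4
4. (0, 0), (7, 0), (7, 0.5), (0, 5.75)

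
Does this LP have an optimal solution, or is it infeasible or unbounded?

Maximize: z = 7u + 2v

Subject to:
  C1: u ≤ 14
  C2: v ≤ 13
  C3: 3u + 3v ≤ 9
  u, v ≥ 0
The point (3, 0) satisfies every constraint, so the LP is feasible; the constraints give u ≤ 14 and v ≤ 13, which with u, v ≥ 0 keep the feasible region inside a bounded box. A feasible, bounded LP attains a finite optimum at a vertex.

Evaluating z = 7u + 2v at each vertex:
  (0, 0): z = 0
  (3, 0): z = 21
  (0, 3): z = 6

Bounded optimum: z* = 21 at (3, 0).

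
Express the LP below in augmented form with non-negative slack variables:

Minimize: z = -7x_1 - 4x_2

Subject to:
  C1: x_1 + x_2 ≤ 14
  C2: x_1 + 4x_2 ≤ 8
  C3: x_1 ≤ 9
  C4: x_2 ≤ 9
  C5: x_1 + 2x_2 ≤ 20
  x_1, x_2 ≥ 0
min z = -7x_1 - 4x_2

s.t.
  x_1 + x_2 + s1 = 14
  x_1 + 4x_2 + s2 = 8
  x_1 + s3 = 9
  x_2 + s4 = 9
  x_1 + 2x_2 + s5 = 20
  x_1, x_2, s1, s2, s3, s4, s5 ≥ 0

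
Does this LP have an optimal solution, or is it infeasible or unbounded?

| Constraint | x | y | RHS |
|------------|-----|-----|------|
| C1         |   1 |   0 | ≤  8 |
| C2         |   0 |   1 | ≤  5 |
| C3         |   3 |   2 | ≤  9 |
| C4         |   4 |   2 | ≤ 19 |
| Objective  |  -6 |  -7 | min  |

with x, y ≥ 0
The point (0, 4.5) satisfies every constraint, so the LP is feasible; the constraints give x ≤ 8 and y ≤ 5, which with x, y ≥ 0 keep the feasible region inside a bounded box. A feasible, bounded LP attains a finite optimum at a vertex.

Evaluating z = -6x - 7y at each vertex:
  (0, 0): z = 0
  (3, 0): z = -18
  (0, 4.5): z = -31.5

The LP has an optimal solution: (0, 4.5) with z = -31.5.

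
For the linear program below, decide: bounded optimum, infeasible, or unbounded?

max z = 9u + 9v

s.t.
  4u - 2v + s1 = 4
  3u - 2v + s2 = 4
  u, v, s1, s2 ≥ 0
Feasible point: (0, 0) satisfies every constraint, so the LP is feasible.
Direction d = (0, 1): for each constraint row a, a·d ≤ 0 —
  (4)(0) + (-2)(1) = -2 ≤ 0
  (3)(0) + (-2)(1) = -2 ≤ 0
and d ≥ 0, so (0, 0) + t·d stays feasible for every t ≥ 0. Along this ray z = 9u + 9v changes by 9 per unit t, so z → +∞.

Unbounded: there is a feasible ray along which z → +∞.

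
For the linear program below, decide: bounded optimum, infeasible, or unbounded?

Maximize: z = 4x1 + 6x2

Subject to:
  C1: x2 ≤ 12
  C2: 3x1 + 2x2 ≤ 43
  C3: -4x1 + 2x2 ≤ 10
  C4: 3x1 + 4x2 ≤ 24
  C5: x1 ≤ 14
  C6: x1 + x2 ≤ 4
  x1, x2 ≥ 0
The point (0, 4) satisfies every constraint, so the LP is feasible; the constraints give x1 ≤ 14 and x2 ≤ 12, which with x1, x2 ≥ 0 keep the feasible region inside a bounded box. A feasible, bounded LP attains a finite optimum at a vertex.

Feasible with finite optimum z* = 24 at (0, 4).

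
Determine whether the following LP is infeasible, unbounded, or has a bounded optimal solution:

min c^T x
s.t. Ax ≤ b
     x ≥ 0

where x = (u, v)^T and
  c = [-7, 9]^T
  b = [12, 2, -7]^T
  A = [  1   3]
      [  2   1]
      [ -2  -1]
One constraint requires 2u + v ≤ 2, while the constraint -2u - v ≤ -7 is equivalent to 2u + v ≥ 7. Together they would need 7 ≤ 2u + v ≤ 2, which is impossible since 7 > 2. No point satisfies all constraints.

Infeasible — the constraint set is empty.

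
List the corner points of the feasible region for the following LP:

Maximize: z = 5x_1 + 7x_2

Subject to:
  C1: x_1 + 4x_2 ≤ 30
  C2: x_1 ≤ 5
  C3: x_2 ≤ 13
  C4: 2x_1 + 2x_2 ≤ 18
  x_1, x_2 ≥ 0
Each vertex is the intersection of two constraint boundaries that also satisfies all remaining constraints:
  x_1 = 0 and x_2 = 0 → (0, 0)
  x_1 = 5 and x_2 = 0 → (5, 0)
  x_1 = 5 and 2x_1 + 2x_2 = 18 → (5, 4)
  x_1 + 4x_2 = 30 and 2x_1 + 2x_2 = 18 → (2, 7)
  x_1 + 4x_2 = 30 and x_1 = 0 → (0, 7.5)

Vertices: (0, 0), (5, 0), (5, 4), (2, 7), (0, 7.5)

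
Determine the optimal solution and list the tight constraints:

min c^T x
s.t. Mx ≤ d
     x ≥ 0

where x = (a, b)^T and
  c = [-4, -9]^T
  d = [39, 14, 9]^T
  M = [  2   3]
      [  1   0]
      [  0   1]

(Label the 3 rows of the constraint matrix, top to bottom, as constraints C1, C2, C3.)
Optimal: a = 6, b = 9
Binding: C1, C3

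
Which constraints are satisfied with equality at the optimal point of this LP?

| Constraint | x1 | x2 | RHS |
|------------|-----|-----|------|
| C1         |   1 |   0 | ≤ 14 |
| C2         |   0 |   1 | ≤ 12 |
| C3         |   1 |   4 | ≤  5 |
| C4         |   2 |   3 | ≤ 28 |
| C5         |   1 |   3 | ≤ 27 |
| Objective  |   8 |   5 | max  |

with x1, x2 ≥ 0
Optimal: x1 = 5, x2 = 0
Slack at optimum:
  C1: slack = 9
  C2: slack = 12
  C3: slack = 0 (binding)
  C4: slack = 18
  C5: slack = 22
  x1 ≥ 0: x1 = 5
  x2 ≥ 0: x2 = 0 (binding)
Binding constraints: C3, x2 ≥ 0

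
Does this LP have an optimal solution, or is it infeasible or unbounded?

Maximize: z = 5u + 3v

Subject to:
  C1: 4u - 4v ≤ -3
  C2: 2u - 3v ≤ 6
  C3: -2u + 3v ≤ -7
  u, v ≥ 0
C2 requires 2u - 3v ≤ 6, while C3 (-2u + 3v ≤ -7) is equivalent to 2u - 3v ≥ 7. Together they would need 7 ≤ 2u - 3v ≤ 6, which is impossible since 7 > 6. No point satisfies all constraints.

Infeasible — the constraint set is empty.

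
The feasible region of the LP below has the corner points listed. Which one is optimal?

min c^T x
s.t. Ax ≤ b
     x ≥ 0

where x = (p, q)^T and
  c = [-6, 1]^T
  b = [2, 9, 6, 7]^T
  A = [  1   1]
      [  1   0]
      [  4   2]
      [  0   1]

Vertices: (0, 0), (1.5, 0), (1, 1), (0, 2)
Evaluating z = -6p + q at each vertex:
  (0, 0): z = 0
  (1.5, 0): z = -9
  (1, 1): z = -5
  (0, 2): z = 2

The smallest value is z = -9, attained at (1.5, 0).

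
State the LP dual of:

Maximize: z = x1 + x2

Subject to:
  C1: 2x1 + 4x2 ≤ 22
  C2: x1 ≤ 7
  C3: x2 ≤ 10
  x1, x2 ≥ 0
Minimize: z = 22y1 + 7y2 + 10y3

Subject to:
  C1: -2y1 - y2 ≤ -1
  C2: -4y1 - y3 ≤ -1
  y1, y2, y3 ≥ 0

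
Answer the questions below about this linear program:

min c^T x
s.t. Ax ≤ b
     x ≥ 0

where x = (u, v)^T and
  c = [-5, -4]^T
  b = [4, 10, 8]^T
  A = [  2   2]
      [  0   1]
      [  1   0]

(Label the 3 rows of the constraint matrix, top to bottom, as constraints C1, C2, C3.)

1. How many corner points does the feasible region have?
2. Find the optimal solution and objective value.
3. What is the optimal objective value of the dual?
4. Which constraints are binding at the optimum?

1. 3
2. u = 2, v = 0, z = -10
3. -10 (by strong duality, equal to the primal optimum)
4. C1, v ≥ 0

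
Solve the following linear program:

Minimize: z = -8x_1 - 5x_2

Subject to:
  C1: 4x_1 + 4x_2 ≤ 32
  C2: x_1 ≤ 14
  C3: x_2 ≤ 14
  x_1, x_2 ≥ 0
Each vertex is the intersection of two constraint boundaries that also satisfies all remaining constraints:
  x_1 = 0 and x_2 = 0 → (0, 0)
  4x_1 + 4x_2 = 32 and x_2 = 0 → (8, 0)
  4x_1 + 4x_2 = 32 and x_1 = 0 → (0, 8)

Evaluating z = -8x_1 - 5x_2 at each vertex:
  (0, 0): z = 0
  (8, 0): z = -64
  (0, 8): z = -40

The minimum is at (8, 0) with z = -64.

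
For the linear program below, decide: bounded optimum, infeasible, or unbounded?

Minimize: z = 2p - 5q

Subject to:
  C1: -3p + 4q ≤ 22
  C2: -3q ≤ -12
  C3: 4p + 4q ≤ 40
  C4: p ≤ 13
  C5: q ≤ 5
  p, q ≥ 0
The point (0, 5) satisfies every constraint, so the LP is feasible; the constraints give p ≤ 13 and q ≤ 5, which with p, q ≥ 0 keep the feasible region inside a bounded box. A feasible, bounded LP attains a finite optimum at a vertex.

Evaluating z = 2p - 5q at each vertex:
  (0, 4): z = -20
  (6, 4): z = -8
  (5, 5): z = -15
  (0, 5): z = -25

Bounded optimum: z* = -25 at (0, 5).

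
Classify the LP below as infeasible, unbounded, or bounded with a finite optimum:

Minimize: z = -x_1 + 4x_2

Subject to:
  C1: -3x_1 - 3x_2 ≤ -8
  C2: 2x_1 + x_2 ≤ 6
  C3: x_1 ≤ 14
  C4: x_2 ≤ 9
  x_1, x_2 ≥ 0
The point (3, 0) satisfies every constraint, so the LP is feasible; the constraints give x_1 ≤ 14 and x_2 ≤ 9, which with x_1, x_2 ≥ 0 keep the feasible region inside a bounded box. A feasible, bounded LP attains a finite optimum at a vertex.

The LP has an optimal solution: (3, 0) with z = -3.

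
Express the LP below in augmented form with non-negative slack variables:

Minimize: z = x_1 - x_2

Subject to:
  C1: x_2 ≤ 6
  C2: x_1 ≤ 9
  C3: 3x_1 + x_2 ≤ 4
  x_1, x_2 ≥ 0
min z = x_1 - x_2

s.t.
  x_2 + s1 = 6
  x_1 + s2 = 9
  3x_1 + x_2 + s3 = 4
  x_1, x_2, s1, s2, s3 ≥ 0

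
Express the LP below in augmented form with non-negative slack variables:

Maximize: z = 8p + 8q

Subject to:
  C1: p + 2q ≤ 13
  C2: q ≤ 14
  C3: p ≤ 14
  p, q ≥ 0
max z = 8p + 8q

s.t.
  p + 2q + s1 = 13
  q + s2 = 14
  p + s3 = 14
  p, q, s1, s2, s3 ≥ 0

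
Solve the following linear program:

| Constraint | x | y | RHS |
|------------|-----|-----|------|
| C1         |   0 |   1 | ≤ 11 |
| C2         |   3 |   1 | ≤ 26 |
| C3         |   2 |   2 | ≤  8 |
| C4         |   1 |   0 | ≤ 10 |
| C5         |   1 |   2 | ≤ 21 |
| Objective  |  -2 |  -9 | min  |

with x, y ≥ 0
Each vertex is the intersection of two constraint boundaries that also satisfies all remaining constraints:
  x = 0 and y = 0 → (0, 0)
  2x + 2y = 8 and y = 0 → (4, 0)
  2x + 2y = 8 and x = 0 → (0, 4)

Evaluating z = -2x - 9y at each vertex:
  (0, 0): z = 0
  (4, 0): z = -8
  (0, 4): z = -36

The minimum is at (0, 4) with z = -36.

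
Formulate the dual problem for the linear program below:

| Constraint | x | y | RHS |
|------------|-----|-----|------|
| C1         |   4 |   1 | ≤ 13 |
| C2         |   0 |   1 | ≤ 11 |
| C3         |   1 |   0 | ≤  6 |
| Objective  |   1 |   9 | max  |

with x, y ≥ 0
Minimize: z = 13y1 + 11y2 + 6y3

Subject to:
  C1: -4y1 - y3 ≤ -1
  C2: -y1 - y2 ≤ -9
  y1, y2, y3 ≥ 0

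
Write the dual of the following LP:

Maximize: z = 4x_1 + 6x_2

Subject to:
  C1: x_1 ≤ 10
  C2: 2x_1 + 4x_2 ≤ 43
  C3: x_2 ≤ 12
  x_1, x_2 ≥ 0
Minimize: z = 10y1 + 43y2 + 12y3

Subject to:
  C1: -y1 - 2y2 ≤ -4
  C2: -4y2 - y3 ≤ -6
  y1, y2, y3 ≥ 0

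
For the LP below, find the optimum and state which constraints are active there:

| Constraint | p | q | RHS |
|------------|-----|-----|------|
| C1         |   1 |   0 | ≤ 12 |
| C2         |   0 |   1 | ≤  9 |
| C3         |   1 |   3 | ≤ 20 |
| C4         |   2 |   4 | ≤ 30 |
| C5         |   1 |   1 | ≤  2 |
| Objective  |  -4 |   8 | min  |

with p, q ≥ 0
Optimal: p = 2, q = 0
Slack at optimum:
  C1: slack = 10
  C2: slack = 9
  C3: slack = 18
  C4: slack = 26
  C5: slack = 0 (binding)
  p ≥ 0: p = 2
  q ≥ 0: q = 0 (binding)
Binding constraints: C5, q ≥ 0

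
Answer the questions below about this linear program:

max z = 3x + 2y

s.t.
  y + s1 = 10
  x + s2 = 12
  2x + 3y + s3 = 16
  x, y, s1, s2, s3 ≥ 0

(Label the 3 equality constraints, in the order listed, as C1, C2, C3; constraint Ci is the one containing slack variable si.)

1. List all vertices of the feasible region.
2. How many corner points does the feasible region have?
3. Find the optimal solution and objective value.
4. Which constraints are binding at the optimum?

1. (0, 0), (8, 0), (0, 5.333)
2. 3
3. x = 8, y = 0, z = 24
4. C3, y ≥ 0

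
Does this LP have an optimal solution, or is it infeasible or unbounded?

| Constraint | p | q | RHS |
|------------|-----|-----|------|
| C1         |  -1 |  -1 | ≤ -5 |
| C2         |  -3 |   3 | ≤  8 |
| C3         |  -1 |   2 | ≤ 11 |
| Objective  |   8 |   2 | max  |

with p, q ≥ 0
Feasible point: (2, 3) satisfies every constraint, so the LP is feasible.
Direction d = (1, 0): for each constraint row a, a·d ≤ 0 —
  (-1)(1) + (-1)(0) = -1 ≤ 0
  (-3)(1) + (3)(0) = -3 ≤ 0
  (-1)(1) + (2)(0) = -1 ≤ 0
and d ≥ 0, so (2, 3) + t·d stays feasible for every t ≥ 0. Along this ray z = 8p + 2q changes by 8 per unit t, so z → +∞.

The LP is unbounded; z can be made arbitrarily large.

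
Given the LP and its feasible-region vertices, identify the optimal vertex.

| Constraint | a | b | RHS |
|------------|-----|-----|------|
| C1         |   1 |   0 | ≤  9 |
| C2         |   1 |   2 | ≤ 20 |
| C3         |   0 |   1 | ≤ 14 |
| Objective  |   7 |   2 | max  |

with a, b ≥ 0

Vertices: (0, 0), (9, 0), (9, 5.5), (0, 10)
Evaluating z = 7a + 2b at each vertex:
  (0, 0): z = 0
  (9, 0): z = 63
  (9, 5.5): z = 74
  (0, 10): z = 20

The largest value is z = 74, attained at (9, 5.5).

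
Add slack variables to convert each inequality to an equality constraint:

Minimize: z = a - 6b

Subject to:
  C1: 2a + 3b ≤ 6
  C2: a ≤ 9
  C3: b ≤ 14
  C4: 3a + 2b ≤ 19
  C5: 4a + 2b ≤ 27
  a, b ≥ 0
min z = a - 6b

s.t.
  2a + 3b + s1 = 6
  a + s2 = 9
  b + s3 = 14
  3a + 2b + s4 = 19
  4a + 2b + s5 = 27
  a, b, s1, s2, s3, s4, s5 ≥ 0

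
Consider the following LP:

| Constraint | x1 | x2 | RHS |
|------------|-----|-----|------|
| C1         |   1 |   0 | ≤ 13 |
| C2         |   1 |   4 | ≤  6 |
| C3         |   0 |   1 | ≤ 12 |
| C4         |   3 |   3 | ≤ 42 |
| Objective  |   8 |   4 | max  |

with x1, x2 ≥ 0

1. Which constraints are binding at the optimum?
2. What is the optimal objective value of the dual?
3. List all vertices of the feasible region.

1. C2, x2 ≥ 0
2. 48 (by strong duality, equal to the primal optimum)
3. (0, 0), (6, 0), (0, 1.5)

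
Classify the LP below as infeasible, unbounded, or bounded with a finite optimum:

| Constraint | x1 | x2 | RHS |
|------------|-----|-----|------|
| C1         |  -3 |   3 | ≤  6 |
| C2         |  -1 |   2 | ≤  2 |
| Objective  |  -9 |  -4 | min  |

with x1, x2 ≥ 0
Feasible point: (0, 0) satisfies every constraint, so the LP is feasible.
Direction d = (1, 0): for each constraint row a, a·d ≤ 0 —
  (-3)(1) + (3)(0) = -3 ≤ 0
  (-1)(1) + (2)(0) = -1 ≤ 0
and d ≥ 0, so (0, 0) + t·d stays feasible for every t ≥ 0. Along this ray z = -9x1 - 4x2 changes by -9 per unit t, so z → −∞.

Unbounded — the objective can decrease without bound over the feasible region.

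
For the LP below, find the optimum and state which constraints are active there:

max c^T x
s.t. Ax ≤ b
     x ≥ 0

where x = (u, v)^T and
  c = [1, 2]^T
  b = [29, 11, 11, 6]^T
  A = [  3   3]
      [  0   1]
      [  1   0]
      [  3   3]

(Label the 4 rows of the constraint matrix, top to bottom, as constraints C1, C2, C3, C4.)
Optimal: u = 0, v = 2
Slack at optimum:
  C1: slack = 23
  C2: slack = 9
  C3: slack = 11
  C4: slack = 0 (binding)
  u ≥ 0: u = 0 (binding)
  v ≥ 0: v = 2
Binding constraints: C4, u ≥ 0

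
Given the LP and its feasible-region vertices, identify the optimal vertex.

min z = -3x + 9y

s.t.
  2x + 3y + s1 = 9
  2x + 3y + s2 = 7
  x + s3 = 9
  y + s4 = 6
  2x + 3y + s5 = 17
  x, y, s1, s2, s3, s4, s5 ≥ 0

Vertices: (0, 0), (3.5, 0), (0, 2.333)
(3.5, 0) with z = -10.5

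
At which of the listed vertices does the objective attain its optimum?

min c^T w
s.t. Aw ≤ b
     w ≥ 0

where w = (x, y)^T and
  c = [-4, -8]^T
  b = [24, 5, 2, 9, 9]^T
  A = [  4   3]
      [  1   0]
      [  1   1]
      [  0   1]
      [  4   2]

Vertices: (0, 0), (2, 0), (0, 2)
(0, 2) with z = -16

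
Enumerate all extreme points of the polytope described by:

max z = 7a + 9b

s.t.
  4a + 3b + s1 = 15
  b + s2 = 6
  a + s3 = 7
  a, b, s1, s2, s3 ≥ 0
Each vertex is the intersection of two constraint boundaries that also satisfies all remaining constraints:
  a = 0 and b = 0 → (0, 0)
  4a + 3b = 15 and b = 0 → (3.75, 0)
  4a + 3b = 15 and a = 0 → (0, 5)

Vertices: (0, 0), (3.75, 0), (0, 5)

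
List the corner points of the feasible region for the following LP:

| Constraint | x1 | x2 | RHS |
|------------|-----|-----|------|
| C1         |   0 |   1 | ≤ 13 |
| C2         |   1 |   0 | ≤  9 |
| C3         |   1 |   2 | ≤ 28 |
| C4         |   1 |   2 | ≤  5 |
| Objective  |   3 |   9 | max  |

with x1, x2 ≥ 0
Each vertex is the intersection of two constraint boundaries that also satisfies all remaining constraints:
  x1 = 0 and x2 = 0 → (0, 0)
  x1 + 2x2 = 5 and x2 = 0 → (5, 0)
  x1 + 2x2 = 5 and x1 = 0 → (0, 2.5)

Vertices: (0, 0), (5, 0), (0, 2.5)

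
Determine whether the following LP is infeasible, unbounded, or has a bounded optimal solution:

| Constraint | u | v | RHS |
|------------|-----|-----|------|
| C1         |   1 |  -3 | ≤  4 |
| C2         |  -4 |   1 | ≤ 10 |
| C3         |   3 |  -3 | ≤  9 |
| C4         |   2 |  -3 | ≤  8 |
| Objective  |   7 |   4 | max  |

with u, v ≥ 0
Feasible point: (0, 0) satisfies every constraint, so the LP is feasible.
Direction d = (1, 1): for each constraint row a, a·d ≤ 0 —
  (1)(1) + (-3)(1) = -2 ≤ 0
  (-4)(1) + (1)(1) = -3 ≤ 0
  (3)(1) + (-3)(1) = 0 ≤ 0
  (2)(1) + (-3)(1) = -1 ≤ 0
and d ≥ 0, so (0, 0) + t·d stays feasible for every t ≥ 0. Along this ray z = 7u + 4v changes by 11 per unit t, so z → +∞.

Unbounded — the objective can increase without bound over the feasible region.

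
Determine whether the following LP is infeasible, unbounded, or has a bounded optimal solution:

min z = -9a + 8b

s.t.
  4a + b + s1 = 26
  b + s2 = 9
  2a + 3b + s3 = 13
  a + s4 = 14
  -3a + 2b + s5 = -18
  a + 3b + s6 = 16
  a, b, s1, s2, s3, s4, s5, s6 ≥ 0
The point (6.5, 0) satisfies every constraint, so the LP is feasible; the constraints give a ≤ 14 and b ≤ 9, which with a, b ≥ 0 keep the feasible region inside a bounded box. A feasible, bounded LP attains a finite optimum at a vertex.

Evaluating z = -9a + 8b at each vertex:
  (6, 0): z = -54
  (6.5, 0): z = -58.5
  (6.154, 0.2308): z = -53.54

Bounded optimum: z* = -58.5 at (6.5, 0).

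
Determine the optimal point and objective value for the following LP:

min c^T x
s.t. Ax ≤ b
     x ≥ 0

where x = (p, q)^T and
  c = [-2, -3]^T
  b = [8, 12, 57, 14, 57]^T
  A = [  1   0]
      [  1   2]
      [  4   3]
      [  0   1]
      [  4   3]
Each vertex is the intersection of two constraint boundaries that also satisfies all remaining constraints:
  p = 0 and q = 0 → (0, 0)
  p = 8 and q = 0 → (8, 0)
  p = 8 and p + 2q = 12 → (8, 2)
  p + 2q = 12 and p = 0 → (0, 6)

Evaluating z = -2p - 3q at each vertex:
  (0, 0): z = 0
  (8, 0): z = -16
  (8, 2): z = -22
  (0, 6): z = -18

The minimum is at (8, 2) with z = -22.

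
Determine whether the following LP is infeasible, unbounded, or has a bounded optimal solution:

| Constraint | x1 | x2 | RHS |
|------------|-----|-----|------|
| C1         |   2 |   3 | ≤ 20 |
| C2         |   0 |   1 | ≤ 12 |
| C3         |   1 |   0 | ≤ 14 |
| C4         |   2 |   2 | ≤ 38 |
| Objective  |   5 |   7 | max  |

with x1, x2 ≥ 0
The point (10, 0) satisfies every constraint, so the LP is feasible; the constraints give x1 ≤ 14 and x2 ≤ 12, which with x1, x2 ≥ 0 keep the feasible region inside a bounded box. A feasible, bounded LP attains a finite optimum at a vertex.

The LP has an optimal solution: (10, 0) with z = 50.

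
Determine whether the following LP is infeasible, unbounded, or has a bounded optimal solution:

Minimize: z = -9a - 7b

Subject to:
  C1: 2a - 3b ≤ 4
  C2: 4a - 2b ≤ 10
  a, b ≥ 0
Feasible point: (0, 0) satisfies every constraint, so the LP is feasible.
Direction d = (0, 1): for each constraint row a, a·d ≤ 0 —
  (2)(0) + (-3)(1) = -3 ≤ 0
  (4)(0) + (-2)(1) = -2 ≤ 0
and d ≥ 0, so (0, 0) + t·d stays feasible for every t ≥ 0. Along this ray z = -9a - 7b changes by -7 per unit t, so z → −∞.

Unbounded — the objective can decrease without bound over the feasible region.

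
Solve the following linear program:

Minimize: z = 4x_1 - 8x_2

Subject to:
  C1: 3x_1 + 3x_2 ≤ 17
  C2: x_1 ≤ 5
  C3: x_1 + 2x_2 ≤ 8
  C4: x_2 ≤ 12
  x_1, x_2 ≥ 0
x_1 = 0, x_2 = 4, z = -32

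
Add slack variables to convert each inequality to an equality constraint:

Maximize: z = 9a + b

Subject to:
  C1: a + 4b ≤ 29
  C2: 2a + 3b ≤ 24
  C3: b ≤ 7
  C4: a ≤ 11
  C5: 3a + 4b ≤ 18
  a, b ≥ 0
max z = 9a + b

s.t.
  a + 4b + s1 = 29
  2a + 3b + s2 = 24
  b + s3 = 7
  a + s4 = 11
  3a + 4b + s5 = 18
  a, b, s1, s2, s3, s4, s5 ≥ 0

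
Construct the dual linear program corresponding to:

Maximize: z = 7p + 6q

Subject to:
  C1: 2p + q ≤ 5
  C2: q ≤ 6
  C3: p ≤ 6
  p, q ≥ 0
Minimize: z = 5y1 + 6y2 + 6y3

Subject to:
  C1: -2y1 - y3 ≤ -7
  C2: -y1 - y2 ≤ -6
  y1, y2, y3 ≥ 0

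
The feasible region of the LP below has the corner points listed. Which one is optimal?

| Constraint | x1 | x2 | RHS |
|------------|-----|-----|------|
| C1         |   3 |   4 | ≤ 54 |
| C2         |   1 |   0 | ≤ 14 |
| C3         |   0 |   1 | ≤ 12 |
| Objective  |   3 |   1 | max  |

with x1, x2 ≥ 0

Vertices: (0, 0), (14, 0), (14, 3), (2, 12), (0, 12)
Evaluating z = 3x1 + x2 at each vertex:
  (0, 0): z = 0
  (14, 0): z = 42
  (14, 3): z = 45
  (2, 12): z = 18
  (0, 12): z = 12

The largest value is z = 45, attained at (14, 3).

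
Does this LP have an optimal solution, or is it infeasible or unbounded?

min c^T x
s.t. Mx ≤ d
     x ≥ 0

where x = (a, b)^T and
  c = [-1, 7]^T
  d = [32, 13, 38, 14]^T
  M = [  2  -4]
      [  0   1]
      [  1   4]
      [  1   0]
The point (14, 0) satisfies every constraint, so the LP is feasible; the constraints give a ≤ 14 and b ≤ 13, which with a, b ≥ 0 keep the feasible region inside a bounded box. A feasible, bounded LP attains a finite optimum at a vertex.

Evaluating z = -a + 7b at each vertex:
  (0, 0): z = 0
  (14, 0): z = -14
  (14, 6): z = 28
  (0, 9.5): z = 66.5

The LP has an optimal solution: (14, 0) with z = -14.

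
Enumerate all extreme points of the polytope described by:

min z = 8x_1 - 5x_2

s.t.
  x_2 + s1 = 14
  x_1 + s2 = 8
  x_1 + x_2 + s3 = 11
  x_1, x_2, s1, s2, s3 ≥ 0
Each vertex is the intersection of two constraint boundaries that also satisfies all remaining constraints:
  x_1 = 0 and x_2 = 0 → (0, 0)
  x_1 = 8 and x_2 = 0 → (8, 0)
  x_1 = 8 and x_1 + x_2 = 11 → (8, 3)
  x_1 + x_2 = 11 and x_1 = 0 → (0, 11)

Vertices: (0, 0), (8, 0), (8, 3), (0, 11)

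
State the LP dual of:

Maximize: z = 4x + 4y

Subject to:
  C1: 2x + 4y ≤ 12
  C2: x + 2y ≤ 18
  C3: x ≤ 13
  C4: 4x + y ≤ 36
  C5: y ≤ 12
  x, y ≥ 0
Minimize: z = 12y1 + 18y2 + 13y3 + 36y4 + 12y5

Subject to:
  C1: -2y1 - y2 - y3 - 4y4 ≤ -4
  C2: -4y1 - 2y2 - y4 - y5 ≤ -4
  y1, y2, y3, y4, y5 ≥ 0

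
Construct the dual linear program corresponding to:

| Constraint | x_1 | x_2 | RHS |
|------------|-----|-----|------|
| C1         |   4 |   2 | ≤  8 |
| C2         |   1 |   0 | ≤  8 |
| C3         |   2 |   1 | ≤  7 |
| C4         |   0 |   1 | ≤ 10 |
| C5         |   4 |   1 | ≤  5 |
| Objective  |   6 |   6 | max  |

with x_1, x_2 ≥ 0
Minimize: z = 8y1 + 8y2 + 7y3 + 10y4 + 5y5

Subject to:
  C1: -4y1 - y2 - 2y3 - 4y5 ≤ -6
  C2: -2y1 - y3 - y4 - y5 ≤ -6
  y1, y2, y3, y4, y5 ≥ 0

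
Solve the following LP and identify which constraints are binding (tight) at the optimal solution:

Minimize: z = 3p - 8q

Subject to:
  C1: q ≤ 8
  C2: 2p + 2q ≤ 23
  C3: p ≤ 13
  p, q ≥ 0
Optimal: p = 0, q = 8
Slack at optimum:
  C1: slack = 0 (binding)
  C2: slack = 7
  C3: slack = 13
  p ≥ 0: p = 0 (binding)
  q ≥ 0: q = 8
Binding constraints: C1, p ≥ 0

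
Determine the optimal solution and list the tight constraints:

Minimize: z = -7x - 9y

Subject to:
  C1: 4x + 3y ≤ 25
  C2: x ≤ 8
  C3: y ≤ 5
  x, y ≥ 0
Optimal: x = 2.5, y = 5
Binding: C1, C3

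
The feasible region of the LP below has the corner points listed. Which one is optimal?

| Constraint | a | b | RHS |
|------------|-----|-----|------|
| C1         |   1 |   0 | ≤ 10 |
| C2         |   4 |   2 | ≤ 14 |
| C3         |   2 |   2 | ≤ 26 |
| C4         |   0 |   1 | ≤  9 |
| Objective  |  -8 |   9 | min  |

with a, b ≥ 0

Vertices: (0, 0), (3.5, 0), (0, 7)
(3.5, 0) with z = -28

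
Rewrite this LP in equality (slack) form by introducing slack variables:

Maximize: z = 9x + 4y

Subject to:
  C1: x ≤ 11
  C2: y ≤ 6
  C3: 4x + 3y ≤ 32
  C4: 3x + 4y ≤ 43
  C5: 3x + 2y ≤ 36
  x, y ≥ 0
max z = 9x + 4y

s.t.
  x + s1 = 11
  y + s2 = 6
  4x + 3y + s3 = 32
  3x + 4y + s4 = 43
  3x + 2y + s5 = 36
  x, y, s1, s2, s3, s4, s5 ≥ 0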